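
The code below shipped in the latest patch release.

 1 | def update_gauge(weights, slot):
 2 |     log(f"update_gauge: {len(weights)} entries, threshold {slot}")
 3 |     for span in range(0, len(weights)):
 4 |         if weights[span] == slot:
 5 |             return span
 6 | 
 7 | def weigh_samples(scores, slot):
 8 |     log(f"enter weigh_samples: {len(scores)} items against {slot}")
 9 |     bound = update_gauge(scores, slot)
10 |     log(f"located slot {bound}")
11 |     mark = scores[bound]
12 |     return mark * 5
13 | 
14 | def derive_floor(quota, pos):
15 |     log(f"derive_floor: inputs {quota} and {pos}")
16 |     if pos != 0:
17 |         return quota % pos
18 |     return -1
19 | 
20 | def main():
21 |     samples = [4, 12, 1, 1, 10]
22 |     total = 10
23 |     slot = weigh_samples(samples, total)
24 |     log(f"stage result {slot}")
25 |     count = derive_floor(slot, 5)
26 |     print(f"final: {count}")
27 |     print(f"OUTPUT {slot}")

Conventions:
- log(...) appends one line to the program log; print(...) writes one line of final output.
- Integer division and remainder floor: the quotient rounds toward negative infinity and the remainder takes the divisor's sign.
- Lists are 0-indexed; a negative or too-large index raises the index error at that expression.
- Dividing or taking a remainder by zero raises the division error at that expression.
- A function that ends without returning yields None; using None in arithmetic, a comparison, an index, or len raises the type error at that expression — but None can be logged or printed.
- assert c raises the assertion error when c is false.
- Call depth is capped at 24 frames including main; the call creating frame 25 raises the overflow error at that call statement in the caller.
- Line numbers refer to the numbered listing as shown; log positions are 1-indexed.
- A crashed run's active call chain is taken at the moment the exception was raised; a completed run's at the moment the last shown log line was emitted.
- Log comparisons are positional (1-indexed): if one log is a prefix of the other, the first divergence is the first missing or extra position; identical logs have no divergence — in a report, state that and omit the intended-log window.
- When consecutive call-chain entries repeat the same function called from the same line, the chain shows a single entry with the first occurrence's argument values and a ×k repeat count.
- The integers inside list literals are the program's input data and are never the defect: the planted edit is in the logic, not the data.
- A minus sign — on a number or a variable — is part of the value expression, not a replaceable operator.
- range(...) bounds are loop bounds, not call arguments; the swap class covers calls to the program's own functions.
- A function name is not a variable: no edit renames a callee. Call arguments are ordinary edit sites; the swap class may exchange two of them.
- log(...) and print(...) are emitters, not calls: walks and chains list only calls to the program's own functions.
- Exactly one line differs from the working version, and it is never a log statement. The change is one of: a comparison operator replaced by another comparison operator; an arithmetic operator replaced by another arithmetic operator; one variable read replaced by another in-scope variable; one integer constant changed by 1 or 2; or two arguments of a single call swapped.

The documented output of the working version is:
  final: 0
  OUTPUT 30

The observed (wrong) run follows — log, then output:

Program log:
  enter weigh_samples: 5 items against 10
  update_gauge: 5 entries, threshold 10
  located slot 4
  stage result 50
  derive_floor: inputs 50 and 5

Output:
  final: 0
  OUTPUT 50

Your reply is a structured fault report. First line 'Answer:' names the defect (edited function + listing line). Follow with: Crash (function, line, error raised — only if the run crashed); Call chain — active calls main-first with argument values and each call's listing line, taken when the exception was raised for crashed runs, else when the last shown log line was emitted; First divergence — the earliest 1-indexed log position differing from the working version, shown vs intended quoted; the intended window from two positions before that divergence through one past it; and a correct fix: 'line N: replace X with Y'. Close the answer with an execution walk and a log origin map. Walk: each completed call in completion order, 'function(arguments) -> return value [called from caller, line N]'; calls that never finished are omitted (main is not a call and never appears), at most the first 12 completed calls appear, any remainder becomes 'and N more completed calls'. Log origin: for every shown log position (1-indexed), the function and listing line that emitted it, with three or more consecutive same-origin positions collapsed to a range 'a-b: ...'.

Answer: the defect is in weigh_samples at line 12.
Core observation: At log position 4 the runs split — shown 'stage result 50', but the working version logs 'stage result 30'.
Call chain: main -> derive_floor(50, 5) (called at line 25).
First divergence: at position 4 the run shows 'stage result 50' where the working version logs 'stage result 30'.
Intended log window:
  2: update_gauge: 5 entries, threshold 10
  3: located slot 4
  4: stage result 30
  5: derive_floor: inputs 30 and 5
Execution walk:
  update_gauge([4, 12, 1, 1, 10], 10) -> 4  [called from weigh_samples, line 9]
  weigh_samples([4, 12, 1, 1, 10], 10) -> 50  [called from main, line 23]
  derive_floor(50, 5) -> 0  [called from main, line 25]
Log origin:
  1: emitted by weigh_samples (line 8)
  2: emitted by update_gauge (line 2)
  3: emitted by weigh_samples (line 10)
  4: emitted by main (line 24)
  5: emitted by derive_floor (line 15)
A correct fix: line 12: replace `5` with `3`.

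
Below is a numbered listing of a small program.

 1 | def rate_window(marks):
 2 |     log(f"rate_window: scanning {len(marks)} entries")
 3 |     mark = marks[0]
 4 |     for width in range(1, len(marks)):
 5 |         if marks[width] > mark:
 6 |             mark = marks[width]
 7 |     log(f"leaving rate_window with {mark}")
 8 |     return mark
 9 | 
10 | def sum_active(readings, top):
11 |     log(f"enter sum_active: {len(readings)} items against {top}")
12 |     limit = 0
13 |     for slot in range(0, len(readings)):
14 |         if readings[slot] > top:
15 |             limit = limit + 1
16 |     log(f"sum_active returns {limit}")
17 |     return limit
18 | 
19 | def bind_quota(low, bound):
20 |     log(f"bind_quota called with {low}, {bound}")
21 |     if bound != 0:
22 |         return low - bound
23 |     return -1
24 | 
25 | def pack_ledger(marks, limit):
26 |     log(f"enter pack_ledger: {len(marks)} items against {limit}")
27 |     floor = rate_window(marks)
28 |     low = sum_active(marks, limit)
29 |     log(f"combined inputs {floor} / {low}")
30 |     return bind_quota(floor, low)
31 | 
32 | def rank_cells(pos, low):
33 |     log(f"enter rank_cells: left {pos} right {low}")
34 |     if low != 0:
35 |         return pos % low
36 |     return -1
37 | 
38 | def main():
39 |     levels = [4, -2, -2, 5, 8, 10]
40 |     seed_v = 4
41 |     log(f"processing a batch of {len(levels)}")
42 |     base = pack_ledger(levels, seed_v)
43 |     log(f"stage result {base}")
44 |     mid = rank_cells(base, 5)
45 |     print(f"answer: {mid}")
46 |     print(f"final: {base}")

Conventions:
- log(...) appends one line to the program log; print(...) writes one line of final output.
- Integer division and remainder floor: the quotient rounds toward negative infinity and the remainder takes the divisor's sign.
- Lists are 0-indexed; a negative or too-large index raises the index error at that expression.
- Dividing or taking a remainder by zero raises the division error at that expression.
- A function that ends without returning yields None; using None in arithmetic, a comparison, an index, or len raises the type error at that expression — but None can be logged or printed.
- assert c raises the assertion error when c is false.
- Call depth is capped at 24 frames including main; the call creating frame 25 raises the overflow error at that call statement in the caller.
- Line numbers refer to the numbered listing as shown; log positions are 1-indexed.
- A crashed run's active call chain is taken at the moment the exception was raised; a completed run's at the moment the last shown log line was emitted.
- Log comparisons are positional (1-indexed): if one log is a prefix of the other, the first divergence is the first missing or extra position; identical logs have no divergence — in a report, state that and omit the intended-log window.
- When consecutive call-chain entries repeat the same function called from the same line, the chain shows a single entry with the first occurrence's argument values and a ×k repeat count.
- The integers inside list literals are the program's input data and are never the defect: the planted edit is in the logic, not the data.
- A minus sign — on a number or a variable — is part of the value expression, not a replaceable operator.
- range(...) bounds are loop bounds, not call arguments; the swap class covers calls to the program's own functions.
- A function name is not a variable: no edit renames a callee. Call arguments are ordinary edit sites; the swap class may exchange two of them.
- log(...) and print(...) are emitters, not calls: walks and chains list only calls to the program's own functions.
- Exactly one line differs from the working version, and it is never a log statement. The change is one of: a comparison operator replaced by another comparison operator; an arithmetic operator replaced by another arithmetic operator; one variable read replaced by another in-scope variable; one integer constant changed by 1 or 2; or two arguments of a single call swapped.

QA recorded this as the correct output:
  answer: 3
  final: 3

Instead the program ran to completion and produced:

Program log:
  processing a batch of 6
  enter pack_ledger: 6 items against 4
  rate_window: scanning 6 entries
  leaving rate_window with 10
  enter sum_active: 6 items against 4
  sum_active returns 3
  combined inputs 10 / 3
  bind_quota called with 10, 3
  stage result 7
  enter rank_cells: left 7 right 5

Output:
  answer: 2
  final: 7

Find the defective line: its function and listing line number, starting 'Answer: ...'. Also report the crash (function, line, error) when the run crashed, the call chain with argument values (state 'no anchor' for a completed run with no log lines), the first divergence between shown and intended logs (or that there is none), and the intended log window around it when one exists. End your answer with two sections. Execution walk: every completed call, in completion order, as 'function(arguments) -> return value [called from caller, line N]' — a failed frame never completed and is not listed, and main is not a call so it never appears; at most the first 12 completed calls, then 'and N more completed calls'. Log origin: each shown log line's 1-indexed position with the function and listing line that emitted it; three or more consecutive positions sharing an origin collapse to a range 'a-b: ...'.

Answer: the defect is in bind_quota at line 22.
The tell: The earliest visible damage is log position 9 — 'stage result 7' rather than the intended 'stage result 3'.
Call chain: main -> rank_cells(7, 5) (called at line 44).
First divergence: position 9 — the shown line 'stage result 7' should read 'stage result 3'.
Intended log window:
  7: combined inputs 10 / 3
  8: bind_quota called with 10, 3
  9: stage result 3
  10: enter rank_cells: left 3 right 5
Execution walk:
  rate_window([4, -2, -2, 5, 8, 10]) -> 10  [called from pack_ledger, line 27]
  sum_active([4, -2, -2, 5, 8, 10], 4) -> 3  [called from pack_ledger, line 28]
  bind_quota(10, 3) -> 7  [called from pack_ledger, line 30]
  pack_ledger([4, -2, -2, 5, 8, 10], 4) -> 7  [called from main, line 42]
  rank_cells(7, 5) -> 2  [called from main, line 44]
Log origins:
  1: emitted by main (line 41)
  2: emitted by pack_ledger (line 26)
  3: emitted by rate_window (line 2)
  4: emitted by rate_window (line 7)
  5: emitted by sum_active (line 11)
  6: emitted by sum_active (line 16)
  7: emitted by pack_ledger (line 29)
  8: emitted by bind_quota (line 20)
  9: emitted by main (line 43)
  10: emitted by rank_cells (line 33)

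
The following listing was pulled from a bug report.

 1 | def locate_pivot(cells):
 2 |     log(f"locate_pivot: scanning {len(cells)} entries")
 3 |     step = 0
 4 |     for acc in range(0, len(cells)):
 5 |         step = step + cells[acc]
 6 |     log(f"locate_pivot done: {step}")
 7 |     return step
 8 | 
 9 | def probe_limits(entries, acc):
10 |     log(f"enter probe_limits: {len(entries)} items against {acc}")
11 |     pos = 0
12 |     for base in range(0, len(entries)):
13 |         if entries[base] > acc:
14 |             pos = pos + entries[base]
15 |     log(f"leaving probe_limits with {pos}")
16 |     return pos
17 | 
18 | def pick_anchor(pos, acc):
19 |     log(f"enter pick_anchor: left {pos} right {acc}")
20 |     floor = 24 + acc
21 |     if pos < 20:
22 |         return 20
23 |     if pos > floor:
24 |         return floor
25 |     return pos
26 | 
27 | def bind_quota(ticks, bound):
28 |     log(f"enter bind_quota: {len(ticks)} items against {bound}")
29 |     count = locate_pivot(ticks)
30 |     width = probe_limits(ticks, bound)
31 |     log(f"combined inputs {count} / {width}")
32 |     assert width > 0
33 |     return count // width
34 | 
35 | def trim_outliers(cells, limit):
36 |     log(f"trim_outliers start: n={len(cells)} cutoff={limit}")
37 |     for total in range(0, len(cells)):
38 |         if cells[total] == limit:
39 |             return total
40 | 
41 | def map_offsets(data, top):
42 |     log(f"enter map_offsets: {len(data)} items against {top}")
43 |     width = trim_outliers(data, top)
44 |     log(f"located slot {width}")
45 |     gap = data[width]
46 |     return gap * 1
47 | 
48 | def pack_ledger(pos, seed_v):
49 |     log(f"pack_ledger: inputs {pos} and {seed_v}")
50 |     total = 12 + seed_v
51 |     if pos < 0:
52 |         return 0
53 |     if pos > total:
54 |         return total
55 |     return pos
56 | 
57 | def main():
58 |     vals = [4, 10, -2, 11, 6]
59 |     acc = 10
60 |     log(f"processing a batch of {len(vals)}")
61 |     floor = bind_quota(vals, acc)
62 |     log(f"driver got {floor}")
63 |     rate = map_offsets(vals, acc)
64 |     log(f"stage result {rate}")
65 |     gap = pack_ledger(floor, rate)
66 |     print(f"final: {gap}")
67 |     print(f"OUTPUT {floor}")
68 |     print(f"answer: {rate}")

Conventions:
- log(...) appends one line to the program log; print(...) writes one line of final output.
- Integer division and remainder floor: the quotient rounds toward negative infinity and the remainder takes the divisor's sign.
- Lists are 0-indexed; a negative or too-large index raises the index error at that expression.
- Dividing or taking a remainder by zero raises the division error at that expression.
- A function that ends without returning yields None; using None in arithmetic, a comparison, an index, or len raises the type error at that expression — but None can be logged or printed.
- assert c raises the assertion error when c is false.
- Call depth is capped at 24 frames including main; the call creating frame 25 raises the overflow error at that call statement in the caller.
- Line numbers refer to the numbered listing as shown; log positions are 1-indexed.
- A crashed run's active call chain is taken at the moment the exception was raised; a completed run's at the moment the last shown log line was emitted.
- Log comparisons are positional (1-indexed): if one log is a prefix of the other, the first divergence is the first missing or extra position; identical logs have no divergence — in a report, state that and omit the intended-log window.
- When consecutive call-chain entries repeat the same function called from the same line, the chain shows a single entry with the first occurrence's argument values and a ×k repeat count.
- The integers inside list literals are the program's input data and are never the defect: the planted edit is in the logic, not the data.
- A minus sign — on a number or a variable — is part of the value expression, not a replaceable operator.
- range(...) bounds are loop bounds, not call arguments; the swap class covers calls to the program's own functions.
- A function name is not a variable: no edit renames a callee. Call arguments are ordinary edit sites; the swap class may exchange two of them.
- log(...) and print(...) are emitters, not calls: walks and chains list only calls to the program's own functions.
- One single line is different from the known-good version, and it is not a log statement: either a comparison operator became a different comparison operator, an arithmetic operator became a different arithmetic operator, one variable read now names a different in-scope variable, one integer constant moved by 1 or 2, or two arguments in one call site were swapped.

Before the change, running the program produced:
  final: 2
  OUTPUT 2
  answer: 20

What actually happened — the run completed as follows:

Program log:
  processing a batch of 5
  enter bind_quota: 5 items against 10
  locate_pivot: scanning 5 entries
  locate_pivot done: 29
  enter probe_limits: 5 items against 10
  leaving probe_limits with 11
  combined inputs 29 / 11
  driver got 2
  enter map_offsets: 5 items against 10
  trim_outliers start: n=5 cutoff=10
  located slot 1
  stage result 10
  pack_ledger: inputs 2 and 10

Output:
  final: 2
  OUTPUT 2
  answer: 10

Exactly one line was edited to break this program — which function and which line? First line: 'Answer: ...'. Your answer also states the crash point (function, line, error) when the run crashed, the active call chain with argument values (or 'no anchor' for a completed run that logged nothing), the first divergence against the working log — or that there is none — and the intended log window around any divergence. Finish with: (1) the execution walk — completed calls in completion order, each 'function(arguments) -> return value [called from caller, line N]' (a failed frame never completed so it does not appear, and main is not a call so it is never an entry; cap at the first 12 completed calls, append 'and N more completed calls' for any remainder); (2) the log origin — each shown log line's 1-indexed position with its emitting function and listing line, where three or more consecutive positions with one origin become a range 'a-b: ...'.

Answer: the defect is in map_offsets at line 46.
Core observation: Everything matches until log position 12, which reads 'stage result 10' in place of 'stage result 20'.
Call chain: main -> pack_ledger(2, 10) (called at line 65).
First divergence: at position 12 the run shows 'stage result 10' where the working version logs 'stage result 20'.
Intended log window:
  10: trim_outliers start: n=5 cutoff=10
  11: located slot 1
  12: stage result 20
  13: pack_ledger: inputs 2 and 20
Execution walk:
  locate_pivot([4, 10, -2, 11, 6]) -> 29  [called from bind_quota, line 29]
  probe_limits([4, 10, -2, 11, 6], 10) -> 11  [called from bind_quota, line 30]
  bind_quota([4, 10, -2, 11, 6], 10) -> 2  [called from main, line 61]
  trim_outliers([4, 10, -2, 11, 6], 10) -> 1  [called from map_offsets, line 43]
  map_offsets([4, 10, -2, 11, 6], 10) -> 10  [called from main, line 63]
  pack_ledger(2, 10) -> 2  [called from main, line 65]
Origin of each log line:
  1: emitted by main (line 60)
  2: emitted by bind_quota (line 28)
  3: emitted by locate_pivot (line 2)
  4: emitted by locate_pivot (line 6)
  5: emitted by probe_limits (line 10)
  6: emitted by probe_limits (line 15)
  7: emitted by bind_quota (line 31)
  8: emitted by main (line 62)
  9: emitted by map_offsets (line 42)
  10: emitted by trim_outliers (line 36)
  11: emitted by map_offsets (line 44)
  12: emitted by main (line 64)
  13: emitted by pack_ledger (line 49)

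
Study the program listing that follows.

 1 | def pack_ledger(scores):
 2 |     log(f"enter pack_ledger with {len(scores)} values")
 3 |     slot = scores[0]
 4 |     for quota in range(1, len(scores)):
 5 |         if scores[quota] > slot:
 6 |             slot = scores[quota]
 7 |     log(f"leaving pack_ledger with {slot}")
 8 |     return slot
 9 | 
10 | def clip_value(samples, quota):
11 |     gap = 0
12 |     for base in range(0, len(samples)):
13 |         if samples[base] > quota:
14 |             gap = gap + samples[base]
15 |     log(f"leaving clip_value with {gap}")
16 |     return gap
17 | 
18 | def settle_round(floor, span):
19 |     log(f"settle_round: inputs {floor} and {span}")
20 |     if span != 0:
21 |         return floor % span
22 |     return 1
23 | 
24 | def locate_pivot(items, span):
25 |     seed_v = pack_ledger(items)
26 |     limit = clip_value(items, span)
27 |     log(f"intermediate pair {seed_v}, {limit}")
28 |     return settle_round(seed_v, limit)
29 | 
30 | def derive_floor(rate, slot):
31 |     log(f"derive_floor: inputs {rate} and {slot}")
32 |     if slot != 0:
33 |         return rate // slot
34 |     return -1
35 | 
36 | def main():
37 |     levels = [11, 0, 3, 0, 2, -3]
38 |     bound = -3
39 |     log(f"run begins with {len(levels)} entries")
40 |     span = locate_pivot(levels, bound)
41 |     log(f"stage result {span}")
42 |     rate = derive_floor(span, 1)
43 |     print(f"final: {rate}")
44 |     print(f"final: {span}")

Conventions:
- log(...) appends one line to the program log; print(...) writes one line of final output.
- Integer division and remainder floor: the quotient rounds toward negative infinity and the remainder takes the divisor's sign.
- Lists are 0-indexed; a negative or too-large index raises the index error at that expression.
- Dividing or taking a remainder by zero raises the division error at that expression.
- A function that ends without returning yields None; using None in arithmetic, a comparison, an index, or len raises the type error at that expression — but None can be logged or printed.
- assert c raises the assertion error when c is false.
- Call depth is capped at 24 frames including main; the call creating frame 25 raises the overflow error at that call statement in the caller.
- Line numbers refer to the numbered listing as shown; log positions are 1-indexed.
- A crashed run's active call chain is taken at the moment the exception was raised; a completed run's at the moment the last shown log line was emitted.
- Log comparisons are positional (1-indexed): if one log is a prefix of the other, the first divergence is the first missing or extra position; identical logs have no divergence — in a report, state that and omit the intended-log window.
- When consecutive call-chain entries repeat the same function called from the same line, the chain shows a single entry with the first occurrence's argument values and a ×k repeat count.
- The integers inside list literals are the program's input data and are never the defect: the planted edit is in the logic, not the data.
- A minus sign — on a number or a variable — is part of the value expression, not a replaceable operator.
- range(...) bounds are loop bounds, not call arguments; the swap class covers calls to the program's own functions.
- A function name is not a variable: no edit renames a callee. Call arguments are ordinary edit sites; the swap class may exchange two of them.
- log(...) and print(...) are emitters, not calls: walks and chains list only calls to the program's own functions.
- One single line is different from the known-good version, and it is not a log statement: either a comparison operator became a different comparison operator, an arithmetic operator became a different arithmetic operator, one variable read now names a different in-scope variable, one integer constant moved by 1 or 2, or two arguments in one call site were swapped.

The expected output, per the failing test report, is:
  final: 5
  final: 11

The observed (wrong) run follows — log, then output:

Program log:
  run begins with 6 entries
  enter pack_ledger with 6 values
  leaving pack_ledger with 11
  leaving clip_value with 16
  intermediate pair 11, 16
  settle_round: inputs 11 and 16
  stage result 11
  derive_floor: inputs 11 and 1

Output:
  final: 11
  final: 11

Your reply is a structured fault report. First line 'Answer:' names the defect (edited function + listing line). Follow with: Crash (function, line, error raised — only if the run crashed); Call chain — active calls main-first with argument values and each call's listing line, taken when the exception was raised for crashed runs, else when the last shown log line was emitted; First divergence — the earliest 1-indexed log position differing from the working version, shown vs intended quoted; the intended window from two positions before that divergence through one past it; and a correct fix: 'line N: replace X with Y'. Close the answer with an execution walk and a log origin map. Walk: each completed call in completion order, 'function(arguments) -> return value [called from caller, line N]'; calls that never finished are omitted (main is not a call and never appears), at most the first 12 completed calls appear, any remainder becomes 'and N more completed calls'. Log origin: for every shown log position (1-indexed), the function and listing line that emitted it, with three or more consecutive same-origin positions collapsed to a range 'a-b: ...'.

Answer: the defect is in main at line 42.
Key fact: At log position 8 the runs split — shown 'derive_floor: inputs 11 and 1', but the working version logs 'derive_floor: inputs 11 and 2'.
Call chain: main -> derive_floor(11, 1) (called at line 42).
First divergence: position 8 — shown 'derive_floor: inputs 11 and 1', intended 'derive_floor: inputs 11 and 2'.
Intended log window:
  6: settle_round: inputs 11 and 16
  7: stage result 11
  8: derive_floor: inputs 11 and 2
Execution walk:
  pack_ledger([11, 0, 3, 0, 2, -3]) -> 11  [called from locate_pivot, line 25]
  clip_value([11, 0, 3, 0, 2, -3], -3) -> 16  [called from locate_pivot, line 26]
  settle_round(11, 16) -> 11  [called from locate_pivot, line 28]
  locate_pivot([11, 0, 3, 0, 2, -3], -3) -> 11  [called from main, line 40]
  derive_floor(11, 1) -> 11  [called from main, line 42]
Log origins:
  1: emitted by main (line 39)
  2: emitted by pack_ledger (line 2)
  3: emitted by pack_ledger (line 7)
  4: emitted by clip_value (line 15)
  5: emitted by locate_pivot (line 27)
  6: emitted by settle_round (line 19)
  7: emitted by main (line 41)
  8: emitted by derive_floor (line 31)
A correct fix: line 42: replace `1` with `2`.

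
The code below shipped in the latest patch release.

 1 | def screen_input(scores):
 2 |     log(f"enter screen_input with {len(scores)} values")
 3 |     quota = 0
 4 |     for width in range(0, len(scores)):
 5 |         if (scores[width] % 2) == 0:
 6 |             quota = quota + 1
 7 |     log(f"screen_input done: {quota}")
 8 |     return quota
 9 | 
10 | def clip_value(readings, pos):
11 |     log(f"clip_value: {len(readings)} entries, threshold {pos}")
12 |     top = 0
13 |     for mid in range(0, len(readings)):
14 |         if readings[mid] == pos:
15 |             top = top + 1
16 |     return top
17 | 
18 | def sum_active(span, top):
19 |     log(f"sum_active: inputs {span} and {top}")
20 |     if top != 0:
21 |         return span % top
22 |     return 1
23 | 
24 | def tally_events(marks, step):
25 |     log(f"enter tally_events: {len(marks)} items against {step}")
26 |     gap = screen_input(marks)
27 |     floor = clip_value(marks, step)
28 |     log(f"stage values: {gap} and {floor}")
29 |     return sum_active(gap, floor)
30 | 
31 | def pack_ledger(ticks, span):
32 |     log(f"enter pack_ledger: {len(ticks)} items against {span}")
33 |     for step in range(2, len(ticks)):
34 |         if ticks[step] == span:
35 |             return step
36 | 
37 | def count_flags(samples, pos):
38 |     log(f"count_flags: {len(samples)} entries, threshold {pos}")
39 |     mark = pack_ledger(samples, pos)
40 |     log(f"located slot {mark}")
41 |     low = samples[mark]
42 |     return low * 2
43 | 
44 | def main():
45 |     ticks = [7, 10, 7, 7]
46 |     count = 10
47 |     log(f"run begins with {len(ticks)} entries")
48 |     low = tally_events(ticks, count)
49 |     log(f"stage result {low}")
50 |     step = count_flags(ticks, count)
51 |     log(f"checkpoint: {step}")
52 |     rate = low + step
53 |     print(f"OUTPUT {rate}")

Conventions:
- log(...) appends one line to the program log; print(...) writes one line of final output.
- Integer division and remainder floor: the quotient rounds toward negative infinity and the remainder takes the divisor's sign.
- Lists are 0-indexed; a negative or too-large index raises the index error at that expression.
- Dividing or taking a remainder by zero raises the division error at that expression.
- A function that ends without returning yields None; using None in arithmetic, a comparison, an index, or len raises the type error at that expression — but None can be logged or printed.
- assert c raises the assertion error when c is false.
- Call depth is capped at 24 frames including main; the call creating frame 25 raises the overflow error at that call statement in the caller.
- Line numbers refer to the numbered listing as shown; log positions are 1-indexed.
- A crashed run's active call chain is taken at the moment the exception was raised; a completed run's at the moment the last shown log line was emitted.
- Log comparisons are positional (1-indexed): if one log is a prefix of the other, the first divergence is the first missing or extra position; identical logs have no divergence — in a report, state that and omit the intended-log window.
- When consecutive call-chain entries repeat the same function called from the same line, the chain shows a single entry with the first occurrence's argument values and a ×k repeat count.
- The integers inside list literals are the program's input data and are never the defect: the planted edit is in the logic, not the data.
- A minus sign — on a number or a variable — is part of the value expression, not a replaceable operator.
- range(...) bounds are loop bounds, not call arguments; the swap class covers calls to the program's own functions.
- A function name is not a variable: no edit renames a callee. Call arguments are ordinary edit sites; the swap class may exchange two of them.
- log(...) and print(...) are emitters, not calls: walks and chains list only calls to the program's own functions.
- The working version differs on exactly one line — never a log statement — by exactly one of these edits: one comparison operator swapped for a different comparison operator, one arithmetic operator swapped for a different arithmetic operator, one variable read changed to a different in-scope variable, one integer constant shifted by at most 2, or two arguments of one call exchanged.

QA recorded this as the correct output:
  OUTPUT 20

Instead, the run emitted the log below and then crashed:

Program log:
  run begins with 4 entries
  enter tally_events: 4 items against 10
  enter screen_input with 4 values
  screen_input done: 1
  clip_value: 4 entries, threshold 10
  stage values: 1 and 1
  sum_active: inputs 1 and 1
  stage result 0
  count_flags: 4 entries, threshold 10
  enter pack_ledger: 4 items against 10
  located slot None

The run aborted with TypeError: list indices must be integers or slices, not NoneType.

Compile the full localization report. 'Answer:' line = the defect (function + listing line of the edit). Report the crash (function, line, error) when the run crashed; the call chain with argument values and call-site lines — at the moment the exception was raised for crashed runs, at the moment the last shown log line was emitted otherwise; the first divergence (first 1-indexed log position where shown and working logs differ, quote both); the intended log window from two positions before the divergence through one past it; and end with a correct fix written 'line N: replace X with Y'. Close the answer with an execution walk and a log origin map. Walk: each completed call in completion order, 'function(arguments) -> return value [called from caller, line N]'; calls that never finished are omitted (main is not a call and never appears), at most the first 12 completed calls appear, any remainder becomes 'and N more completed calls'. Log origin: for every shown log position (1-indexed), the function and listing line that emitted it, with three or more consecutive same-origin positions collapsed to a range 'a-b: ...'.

Answer: the defect is in pack_ledger at line 33.
The tell: Log line 11 is where behavior first shows: 'located slot None' appears instead of 'located slot 1'.
Crash: count_flags, line 41, TypeError.
Call chain: main -> count_flags([7, 10, 7, 7], 10) (called at line 50).
First divergence: position 11 — shown 'located slot None', intended 'located slot 1'.
Intended log window:
  9: count_flags: 4 entries, threshold 10
  10: enter pack_ledger: 4 items against 10
  11: located slot 1
  12: checkpoint: 20
Execution walk:
  screen_input([7, 10, 7, 7]) -> 1  [called from tally_events, line 26]
  clip_value([7, 10, 7, 7], 10) -> 1  [called from tally_events, line 27]
  sum_active(1, 1) -> 0  [called from tally_events, line 29]
  tally_events([7, 10, 7, 7], 10) -> 0  [called from main, line 48]
  pack_ledger([7, 10, 7, 7], 10) -> None  [called from count_flags, line 39]
Log origins:
  1: emitted by main (line 47)
  2: emitted by tally_events (line 25)
  3: emitted by screen_input (line 2)
  4: emitted by screen_input (line 7)
  5: emitted by clip_value (line 11)
  6: emitted by tally_events (line 28)
  7: emitted by sum_active (line 19)
  8: emitted by main (line 49)
  9: emitted by count_flags (line 38)
  10: emitted by pack_ledger (line 32)
  11: emitted by count_flags (line 40)
A correct fix: line 33: replace `2` with `0`.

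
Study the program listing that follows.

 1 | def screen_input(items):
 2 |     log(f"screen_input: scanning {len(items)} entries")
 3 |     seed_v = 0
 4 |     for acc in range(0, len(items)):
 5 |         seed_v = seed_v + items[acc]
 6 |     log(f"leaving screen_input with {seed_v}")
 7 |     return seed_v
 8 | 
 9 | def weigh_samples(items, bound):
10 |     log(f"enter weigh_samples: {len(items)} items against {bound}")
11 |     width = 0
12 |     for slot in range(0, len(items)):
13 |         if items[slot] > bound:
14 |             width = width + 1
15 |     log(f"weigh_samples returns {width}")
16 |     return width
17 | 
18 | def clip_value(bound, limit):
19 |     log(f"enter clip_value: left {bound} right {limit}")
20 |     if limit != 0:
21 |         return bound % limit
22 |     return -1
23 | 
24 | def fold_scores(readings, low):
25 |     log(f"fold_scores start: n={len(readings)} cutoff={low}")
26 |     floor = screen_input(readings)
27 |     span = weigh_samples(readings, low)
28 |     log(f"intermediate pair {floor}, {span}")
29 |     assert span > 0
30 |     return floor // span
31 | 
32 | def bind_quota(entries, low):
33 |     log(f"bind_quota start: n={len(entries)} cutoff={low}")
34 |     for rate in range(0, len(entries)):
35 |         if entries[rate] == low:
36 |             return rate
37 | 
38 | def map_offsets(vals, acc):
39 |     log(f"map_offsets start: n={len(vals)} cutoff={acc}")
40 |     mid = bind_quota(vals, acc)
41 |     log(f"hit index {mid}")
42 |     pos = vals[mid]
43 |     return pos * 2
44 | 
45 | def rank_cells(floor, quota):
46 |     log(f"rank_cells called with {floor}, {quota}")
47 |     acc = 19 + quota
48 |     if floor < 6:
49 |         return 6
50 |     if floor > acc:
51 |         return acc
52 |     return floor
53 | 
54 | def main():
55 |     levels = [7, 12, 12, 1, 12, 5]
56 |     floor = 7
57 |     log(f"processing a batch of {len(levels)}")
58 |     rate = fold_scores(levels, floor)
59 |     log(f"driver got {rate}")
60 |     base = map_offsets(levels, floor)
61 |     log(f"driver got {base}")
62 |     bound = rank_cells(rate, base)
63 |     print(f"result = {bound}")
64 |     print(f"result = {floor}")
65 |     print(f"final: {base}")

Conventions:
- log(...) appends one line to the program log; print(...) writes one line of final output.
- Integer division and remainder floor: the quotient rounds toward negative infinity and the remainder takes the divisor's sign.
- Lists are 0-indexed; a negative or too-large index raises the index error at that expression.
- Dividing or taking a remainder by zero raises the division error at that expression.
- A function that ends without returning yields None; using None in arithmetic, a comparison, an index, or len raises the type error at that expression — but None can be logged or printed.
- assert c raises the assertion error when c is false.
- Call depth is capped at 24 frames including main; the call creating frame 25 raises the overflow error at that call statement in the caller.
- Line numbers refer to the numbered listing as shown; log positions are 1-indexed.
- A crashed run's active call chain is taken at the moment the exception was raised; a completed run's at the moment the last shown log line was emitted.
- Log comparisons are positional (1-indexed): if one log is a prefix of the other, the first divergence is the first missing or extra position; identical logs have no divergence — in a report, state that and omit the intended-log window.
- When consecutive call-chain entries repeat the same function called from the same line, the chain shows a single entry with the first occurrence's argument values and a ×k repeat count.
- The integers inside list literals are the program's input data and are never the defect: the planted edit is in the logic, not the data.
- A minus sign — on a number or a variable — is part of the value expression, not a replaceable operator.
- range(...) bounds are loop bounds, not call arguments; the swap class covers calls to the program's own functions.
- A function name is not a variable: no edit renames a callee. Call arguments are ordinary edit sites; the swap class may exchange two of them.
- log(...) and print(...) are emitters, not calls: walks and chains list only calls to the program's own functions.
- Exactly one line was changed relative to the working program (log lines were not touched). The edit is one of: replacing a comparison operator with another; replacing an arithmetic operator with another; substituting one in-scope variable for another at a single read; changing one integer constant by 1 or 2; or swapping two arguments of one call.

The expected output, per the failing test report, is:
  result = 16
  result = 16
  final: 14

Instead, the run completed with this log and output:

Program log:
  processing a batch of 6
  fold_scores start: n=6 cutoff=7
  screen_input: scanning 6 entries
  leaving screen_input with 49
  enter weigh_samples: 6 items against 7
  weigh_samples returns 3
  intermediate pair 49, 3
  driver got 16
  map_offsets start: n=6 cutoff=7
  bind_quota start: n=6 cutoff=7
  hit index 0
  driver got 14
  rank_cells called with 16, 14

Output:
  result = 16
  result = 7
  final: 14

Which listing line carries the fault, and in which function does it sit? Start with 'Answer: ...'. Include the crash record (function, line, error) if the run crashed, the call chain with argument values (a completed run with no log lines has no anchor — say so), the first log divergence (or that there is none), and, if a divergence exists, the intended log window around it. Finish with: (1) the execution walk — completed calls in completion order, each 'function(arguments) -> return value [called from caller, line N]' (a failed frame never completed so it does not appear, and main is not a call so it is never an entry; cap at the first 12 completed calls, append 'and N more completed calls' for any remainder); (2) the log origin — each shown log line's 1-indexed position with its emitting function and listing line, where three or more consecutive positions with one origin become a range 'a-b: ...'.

Answer: the defect is in main at line 64.
Core observation: The logs agree in full; only the final output differs.
Call chain: main -> rank_cells(16, 14) (called at line 62).
First divergence: none; the two logs match at every position.
Execution walk:
  screen_input([7, 12, 12, 1, 12, 5]) -> 49  [called from fold_scores, line 26]
  weigh_samples([7, 12, 12, 1, 12, 5], 7) -> 3  [called from fold_scores, line 27]
  fold_scores([7, 12, 12, 1, 12, 5], 7) -> 16  [called from main, line 58]
  bind_quota([7, 12, 12, 1, 12, 5], 7) -> 0  [called from map_offsets, line 40]
  map_offsets([7, 12, 12, 1, 12, 5], 7) -> 14  [called from main, line 60]
  rank_cells(16, 14) -> 16  [called from main, line 62]
Log origin:
  1: emitted by main (line 57)
  2: emitted by fold_scores (line 25)
  3: emitted by screen_input (line 2)
  4: emitted by screen_input (line 6)
  5: emitted by weigh_samples (line 10)
  6: emitted by weigh_samples (line 15)
  7: emitted by fold_scores (line 28)
  8: emitted by main (line 59)
  9: emitted by map_offsets (line 39)
  10: emitted by bind_quota (line 33)
  11: emitted by map_offsets (line 41)
  12: emitted by main (line 61)
  13: emitted by rank_cells (line 46)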